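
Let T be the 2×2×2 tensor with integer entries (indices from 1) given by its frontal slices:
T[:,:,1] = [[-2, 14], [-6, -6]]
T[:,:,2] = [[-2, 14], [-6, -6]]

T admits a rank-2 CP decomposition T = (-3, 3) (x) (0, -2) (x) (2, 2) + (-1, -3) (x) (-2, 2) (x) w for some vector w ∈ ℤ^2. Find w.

Subtract the known terms from T to get the rank-1 residual R = (-1, -3) (x) (-2, 2) (x) w, so R[i,j,k] = a[i]·b[j]·w[k]. Pick indices with nonzero a[1]·b[1] = (-1)·(-2) = 2. Only the fibre through (1,1,·) is needed: R[1,1,:] = T[1,1,:] − Σₗ aₗ[1]bₗ[1]cₗ = [-2, -2] − (-3)·(0)·(2, 2) = [-2, -2]. Then w[k] = R[1,1,k] / 2 for each k, giving w = [-2, -2] / 2 = (-1, -1).

w = (-1, -1)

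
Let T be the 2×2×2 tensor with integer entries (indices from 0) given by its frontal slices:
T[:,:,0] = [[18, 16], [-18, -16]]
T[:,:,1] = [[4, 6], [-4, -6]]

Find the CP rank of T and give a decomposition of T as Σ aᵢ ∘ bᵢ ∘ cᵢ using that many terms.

Lower bound: the mode-3 unfolding of T (rows indexed by k, columns by (i,j) = (0,0), (0,1), (1,0), (1,1)) is [[18, 16, -18, -16], [4, 6, -4, -6]].
There the 2×2 minor on rows k ∈ {0, 1}, columns (i,j) ∈ {(0,0), (0,1)} is det [[18, 16], [4, 6]] = 44 ≠ 0, so this unfolding has rank ≥ 2; CP rank is at least every unfolding rank, so rank(T) ≥ 2. (Unfolding ranks only ever bound the CP rank from below — rank(T) can be strictly larger than all of them — so the matching upper bound has to come from an explicit 2-term decomposition.)
Upper bound — finding two terms. Every mode-1 slice of T is a multiple of one matrix: T[i,:,:] = a[i]·M with a = [1, -1] and M = [[18, 4], [16, 6]] (rows indexed by j, columns by k). So it suffices to write M as a sum of two rank-1 matrices.
Splitting M by its rows (j = 0, 1), M = [1, 0][18, 4]ᵀ + [0, 1][16, 6]ᵀ.
Hence T = [1, -1] ∘ [1, 0] ∘ [18, 4] + [1, -1] ∘ [0, 1] ∘ [16, 6], so rank(T) ≤ 2.
These bounds meet, so rank(T) = 2.

rank(T) = 2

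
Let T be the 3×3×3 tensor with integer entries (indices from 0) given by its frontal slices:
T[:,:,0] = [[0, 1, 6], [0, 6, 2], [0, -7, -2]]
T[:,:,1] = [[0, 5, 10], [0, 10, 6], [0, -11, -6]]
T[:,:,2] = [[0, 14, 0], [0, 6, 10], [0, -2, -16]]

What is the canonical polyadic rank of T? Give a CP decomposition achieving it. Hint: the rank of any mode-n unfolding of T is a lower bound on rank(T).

rank(T) = 3

Lower bound: in the mode-3 unfolding of T (rows indexed by k, columns by (i,j)) the 3×3 minor on rows k ∈ {0, 1, 2}, columns (i,j) ∈ {(0,1), (0,2), (1,1)} is det [[1, 6, 6], [5, 10, 10], [14, 0, 6]] = -120 ≠ 0, so that unfolding has rank ≥ 3 and hence rank(T) ≥ 3 (CP rank is at least every unfolding rank, though it can be larger).
Upper bound: T is a sum of 3 rank-1 terms, T = (1, 0, 1) ⊗ (0, 1, -2) ⊗ (1, 1, 2) + (1, 1, -1) ⊗ (0, 1, 1) ⊗ (4, 8, 8) + (2, -1, 2) ⊗ (0, 1, -1) ⊗ (-2, -2, 2) (one valid choice — decompositions are not unique — normalised so each a, b is primitive with positive first nonzero entry; check it by expanding all entries), so rank(T) ≤ 3.
These bounds meet, so rank(T) = 3.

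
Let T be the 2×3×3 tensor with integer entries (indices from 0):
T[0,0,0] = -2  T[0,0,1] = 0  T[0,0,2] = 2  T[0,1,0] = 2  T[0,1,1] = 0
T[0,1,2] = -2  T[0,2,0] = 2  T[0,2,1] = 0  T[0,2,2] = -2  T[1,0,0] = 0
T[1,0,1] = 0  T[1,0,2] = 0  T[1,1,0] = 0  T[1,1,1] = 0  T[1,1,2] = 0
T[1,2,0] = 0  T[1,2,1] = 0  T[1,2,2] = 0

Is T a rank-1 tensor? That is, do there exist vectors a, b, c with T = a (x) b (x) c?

If T = a (x) b (x) c then every fibre of T is a multiple of the corresponding factor, so read the factors off the fibres through the nonzero entry T[0,0,0] = -2.
The mode-1 fibre T[:,0,0] = [-2, 0] gives a = [1, 0] (primitive direction); the mode-2 fibre T[0,:,0] = [-2, 2, 2] gives b = [1, -1, -1]; then c[k] = T[0,0,k] / (a[0]·b[0]) = [-2, 0, 2] / 1 = [-2, 0, 2].
Expanding [1, 0] (x) [1, -1, -1] (x) [-2, 0, 2] reproduces all 18 entries of T, so T = [1, 0] (x) [1, -1, -1] (x) [-2, 0, 2] and rank(T) ≤ 1.
Equivalently every frontal slice T[:,:,k] is c[k] times the rank-1 matrix [1, 0] (x) [1, -1, -1]. So T has rank 1 (it is nonzero).

Yes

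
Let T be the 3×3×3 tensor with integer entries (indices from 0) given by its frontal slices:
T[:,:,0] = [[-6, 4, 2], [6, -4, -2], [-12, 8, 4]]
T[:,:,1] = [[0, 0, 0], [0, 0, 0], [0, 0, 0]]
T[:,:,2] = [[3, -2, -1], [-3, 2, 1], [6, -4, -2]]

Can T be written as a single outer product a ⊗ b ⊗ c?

If T = a ⊗ b ⊗ c then every fibre of T is a multiple of the corresponding factor, so read the factors off the fibres through the nonzero entry T[0,0,0] = -6.
The mode-1 fibre T[:,0,0] = [-6, 6, -12] gives a = (1, -1, 2) (primitive direction); the mode-2 fibre T[0,:,0] = [-6, 4, 2] gives b = (3, -2, -1); then c[k] = T[0,0,k] / (a[0]·b[0]) = [-6, 0, 3] / 3 = (-2, 0, 1).
Expanding (1, -1, 2) ⊗ (3, -2, -1) ⊗ (-2, 0, 1) reproduces all 27 entries of T, so T = (1, -1, 2) ⊗ (3, -2, -1) ⊗ (-2, 0, 1) and rank(T) ≤ 1.
Equivalently every frontal slice T[:,:,k] is c[k] times the rank-1 matrix (1, -1, 2) ⊗ (3, -2, -1). So T has rank 1 (it is nonzero).

Yes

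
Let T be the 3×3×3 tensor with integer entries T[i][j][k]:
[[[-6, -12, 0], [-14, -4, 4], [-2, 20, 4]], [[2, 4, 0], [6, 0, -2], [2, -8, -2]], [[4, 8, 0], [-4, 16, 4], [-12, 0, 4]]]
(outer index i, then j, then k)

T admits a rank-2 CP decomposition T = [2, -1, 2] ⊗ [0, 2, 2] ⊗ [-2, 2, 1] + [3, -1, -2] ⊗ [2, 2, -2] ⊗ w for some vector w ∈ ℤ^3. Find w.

w = [-1, -2, 0]

Subtract the known terms from T to get the rank-1 residual R = [3, -1, -2] ⊗ [2, 2, -2] ⊗ w, so R[i,j,k] = a[i]·b[j]·w[k]. Pick indices with nonzero a[0]·b[0] = (3)·(2) = 6. Only the fibre through (0,0,·) is needed: R[0,0,:] = T[0,0,:] − Σₗ aₗ[0]bₗ[0]cₗ = [-6, -12, 0] − (2)·(0)·[-2, 2, 1] = [-6, -12, 0]. Then w[k] = R[0,0,k] / 6 for each k, giving w = [-6, -12, 0] / 6 = [-1, -2, 0].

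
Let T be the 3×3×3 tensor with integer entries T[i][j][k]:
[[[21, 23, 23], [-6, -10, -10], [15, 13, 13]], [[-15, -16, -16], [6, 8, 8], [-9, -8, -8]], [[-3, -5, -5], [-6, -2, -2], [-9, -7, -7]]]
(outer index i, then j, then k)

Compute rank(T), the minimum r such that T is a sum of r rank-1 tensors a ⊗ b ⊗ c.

Lower bound: the mode-1 unfolding of T (rows indexed by i, columns by (j,k) = (0,0), (0,1), (0,2), (1,0), (1,1), (1,2), (2,0), (2,1), (2,2)) is [[21, 23, 23, -6, -10, -10, 15, 13, 13], [-15, -16, -16, 6, 8, 8, -9, -8, -8], [-3, -5, -5, -6, -2, -2, -9, -7, -7]].
There the 2×2 minor on rows i ∈ {0, 1}, columns (j,k) ∈ {(0,0), (0,1)} is det [[21, 23], [-15, -16]] = 9 ≠ 0, so this unfolding has rank ≥ 2; CP rank is at least every unfolding rank, so rank(T) ≥ 2. (Unfolding ranks only ever bound the CP rank from below — rank(T) can be strictly larger than all of them — so the matching upper bound has to come from an explicit 2-term decomposition.)
Upper bound — finding two terms. Write S_k = T[:,:,k] for the frontal slices: S₀ = [[21, -6, 15], [-15, 6, -9], [-3, -6, -9]], S₁ = [[23, -10, 13], [-16, 8, -8], [-5, -2, -7]], S₂ = [[23, -10, 13], [-16, 8, -8], [-5, -2, -7]].
If T = a₁ ⊗ b₁ ⊗ c₁ + a₂ ⊗ b₂ ⊗ c₂ then each S_k = c₁[k]·a₁b₁ᵀ + c₂[k]·a₂b₂ᵀ. S₀ and S₁ are linearly independent, so a₁b₁ᵀ and a₂b₂ᵀ must span the same plane of matrices: they are the rank-1 matrices of the form x·S₀ + y·S₁.
The 2×2 minor of x·S₀ + y·S₁ on rows {0,1}, columns {0,1} is 36·x² + 60·xy + 24·y² = 12·(3·x + 2·y)(x + y), vanishing at (x:y) = (2:-3) and (1:-1).
M₁ = 2·S₀ − 3·S₁ = [[-27, 18, -9], [18, -12, 6], [9, -6, 3]] = (-3)·(3, -2, -1)(3, -2, 1)ᵀ and M₂ = S₀ − S₁ = [[-2, 4, 2], [1, -2, -1], [2, -4, -2]] = −(2, -1, -2)(1, -2, -1)ᵀ, so take a₁ = (3, -2, -1), b₁ = (3, -2, 1), a₂ = (2, -1, -2), b₂ = (1, -2, -1).
Each slice is an integer combination of E₁ = a₁b₁ᵀ and E₂ = a₂b₂ᵀ: S₀ = 3·E₁ − 3·E₂, S₁ = 3·E₁ − 2·E₂, S₂ = 3·E₁ − 2·E₂; reading off coefficients, c₁ = (3, 3, 3) and c₂ = (-3, -2, -2).
Hence T = (3, -2, -1) ⊗ (3, -2, 1) ⊗ (3, 3, 3) + (2, -1, -2) ⊗ (1, -2, -1) ⊗ (-3, -2, -2), so rank(T) ≤ 2.
These bounds meet, so rank(T) = 2.

2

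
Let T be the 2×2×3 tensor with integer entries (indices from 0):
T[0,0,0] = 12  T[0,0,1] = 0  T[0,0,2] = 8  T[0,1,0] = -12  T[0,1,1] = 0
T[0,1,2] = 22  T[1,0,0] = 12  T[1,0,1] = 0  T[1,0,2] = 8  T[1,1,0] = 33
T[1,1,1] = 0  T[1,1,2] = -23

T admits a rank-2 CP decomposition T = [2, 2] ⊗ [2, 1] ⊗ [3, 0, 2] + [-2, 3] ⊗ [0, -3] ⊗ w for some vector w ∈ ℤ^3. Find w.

Subtract the known terms from T to get the rank-1 residual R = [-2, 3] ⊗ [0, -3] ⊗ w, so R[i,j,k] = a[i]·b[j]·w[k]. Pick indices with nonzero a[0]·b[1] = (-2)·(-3) = 6. Only the fibre through (0,1,·) is needed: R[0,1,:] = T[0,1,:] − Σₗ aₗ[0]bₗ[1]cₗ = [-12, 0, 22] − (2)·(1)·[3, 0, 2] = [-18, 0, 18]. Then w[k] = R[0,1,k] / 6 for each k, giving w = [-18, 0, 18] / 6 = [-3, 0, 3].

w = [-3, 0, 3]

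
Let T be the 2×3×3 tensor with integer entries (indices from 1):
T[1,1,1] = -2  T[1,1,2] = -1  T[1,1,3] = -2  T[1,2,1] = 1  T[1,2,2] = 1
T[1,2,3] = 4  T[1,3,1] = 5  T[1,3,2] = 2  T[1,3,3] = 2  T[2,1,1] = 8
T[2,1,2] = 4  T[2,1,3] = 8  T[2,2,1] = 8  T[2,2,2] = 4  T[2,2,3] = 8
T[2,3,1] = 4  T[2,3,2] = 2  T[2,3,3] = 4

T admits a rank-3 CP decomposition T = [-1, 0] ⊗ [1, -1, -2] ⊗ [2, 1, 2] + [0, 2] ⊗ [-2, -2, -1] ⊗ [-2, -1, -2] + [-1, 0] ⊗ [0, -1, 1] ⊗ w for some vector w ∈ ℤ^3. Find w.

w = [-1, 0, 2]

Subtract the known terms from T to get the rank-1 residual R = [-1, 0] ⊗ [0, -1, 1] ⊗ w, so R[i,j,k] = a[i]·b[j]·w[k]. Pick indices with nonzero a[1]·b[2] = (-1)·(-1) = 1. Only the fibre through (1,2,·) is needed: R[1,2,:] = T[1,2,:] − Σₗ aₗ[1]bₗ[2]cₗ = [1, 1, 4] − (-1)·(-1)·[2, 1, 2] − (0)·(-2)·[-2, -1, -2] = [-1, 0, 2]. Then w[k] = R[1,2,k] / 1 for each k, giving w = [-1, 0, 2] / 1 = [-1, 0, 2].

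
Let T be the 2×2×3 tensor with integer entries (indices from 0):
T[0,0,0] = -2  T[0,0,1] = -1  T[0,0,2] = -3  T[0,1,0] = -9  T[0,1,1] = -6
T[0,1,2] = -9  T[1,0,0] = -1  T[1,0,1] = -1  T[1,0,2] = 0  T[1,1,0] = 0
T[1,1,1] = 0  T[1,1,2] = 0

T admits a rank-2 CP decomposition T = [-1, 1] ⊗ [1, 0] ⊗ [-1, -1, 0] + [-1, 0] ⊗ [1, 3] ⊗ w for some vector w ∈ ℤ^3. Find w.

Subtract the known terms from T to get the rank-1 residual R = [-1, 0] ⊗ [1, 3] ⊗ w, so R[i,j,k] = a[i]·b[j]·w[k]. Pick indices with nonzero a[0]·b[0] = (-1)·(1) = -1. Only the fibre through (0,0,·) is needed: R[0,0,:] = T[0,0,:] − Σₗ aₗ[0]bₗ[0]cₗ = [-2, -1, -3] − (-1)·(1)·[-1, -1, 0] = [-3, -2, -3]. Then w[k] = R[0,0,k] / -1 for each k, giving w = [-3, -2, -3] / -1 = [3, 2, 3].

w = [3, 2, 3]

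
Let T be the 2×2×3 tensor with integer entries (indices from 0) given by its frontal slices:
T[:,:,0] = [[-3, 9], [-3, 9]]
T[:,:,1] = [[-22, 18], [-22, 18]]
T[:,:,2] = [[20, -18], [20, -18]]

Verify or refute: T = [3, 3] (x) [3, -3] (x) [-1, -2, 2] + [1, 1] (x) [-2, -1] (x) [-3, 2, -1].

Reconstruct entry (0,1,0) from the claimed factors: Σₗ aₗ[0]bₗ[1]cₗ[0] = (3)·(-3)·(-1) + (1)·(-1)·(-3) = 12, but T[0,1,0] = 9. The claim is false.

No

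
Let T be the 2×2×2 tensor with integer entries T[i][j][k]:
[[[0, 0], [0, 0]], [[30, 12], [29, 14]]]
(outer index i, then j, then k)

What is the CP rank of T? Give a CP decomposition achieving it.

Lower bound: in the mode-2 unfolding of T (rows indexed by j, columns by (i,k)) the 2×2 minor on rows j ∈ {0, 1}, columns (i,k) ∈ {(1,0), (1,1)} is det [[30, 12], [29, 14]] = 72 ≠ 0, so that unfolding has rank ≥ 2 and hence rank(T) ≥ 2 (CP rank is at least every unfolding rank, though it can be larger).
Upper bound: T[i,:,:] = a[i]·M for every slice, with a = [0, 1] and M = [[30, 12], [29, 14]] (rows j, columns k).
Splitting M by its rows (j = 0, 1), M = [1, 0][30, 12]ᵀ + [0, 1][29, 14]ᵀ.
Hence T = [0, 1] (x) [1, 0] (x) [30, 12] + [0, 1] (x) [0, 1] (x) [29, 14], so rank(T) ≤ 2.
These bounds meet, so rank(T) = 2.

rank(T) = 2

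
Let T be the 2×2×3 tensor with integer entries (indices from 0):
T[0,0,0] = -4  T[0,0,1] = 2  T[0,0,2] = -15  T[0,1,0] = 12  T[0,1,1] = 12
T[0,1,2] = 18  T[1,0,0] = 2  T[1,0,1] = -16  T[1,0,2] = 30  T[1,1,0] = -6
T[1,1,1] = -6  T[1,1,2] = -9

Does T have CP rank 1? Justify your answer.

The mode-1 unfolding of T (rows indexed by i, columns by (j,k) = (0,0), (0,1), (0,2), (1,0), (1,1), (1,2)) is [[-4, 2, -15, 12, 12, 18], [2, -16, 30, -6, -6, -9]].
There the 2×2 minor on rows i ∈ {0, 1}, columns (j,k) ∈ {(0,0), (0,1)} is det [[-4, 2], [2, -16]] = 60 ≠ 0, so this unfolding has rank ≥ 2; CP rank is at least every unfolding rank, so rank(T) ≥ 2.
In particular rank(T) ≥ 2 > 1, so T is not rank-1.

No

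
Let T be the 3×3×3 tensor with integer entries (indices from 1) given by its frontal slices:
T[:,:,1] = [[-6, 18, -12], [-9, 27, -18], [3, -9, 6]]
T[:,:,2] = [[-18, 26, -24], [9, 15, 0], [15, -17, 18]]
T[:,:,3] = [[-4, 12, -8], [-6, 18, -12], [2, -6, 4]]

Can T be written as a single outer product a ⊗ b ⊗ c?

The mode-3 unfolding of T (rows indexed by k, columns by (i,j) = (1,1), (1,2), (1,3), (2,1), (2,2), (2,3), (3,1), (3,2), (3,3)) is [[-6, 18, -12, -9, 27, -18, 3, -9, 6], [-18, 26, -24, 9, 15, 0, 15, -17, 18], [-4, 12, -8, -6, 18, -12, 2, -6, 4]].
There the 2×2 minor on rows k ∈ {1, 2}, columns (i,j) ∈ {(1,1), (1,2)} is det [[-6, 18], [-18, 26]] = 168 ≠ 0, so this unfolding has rank ≥ 2; CP rank is at least every unfolding rank, so rank(T) ≥ 2.
In particular rank(T) ≥ 2 > 1, so T is not rank-1.

No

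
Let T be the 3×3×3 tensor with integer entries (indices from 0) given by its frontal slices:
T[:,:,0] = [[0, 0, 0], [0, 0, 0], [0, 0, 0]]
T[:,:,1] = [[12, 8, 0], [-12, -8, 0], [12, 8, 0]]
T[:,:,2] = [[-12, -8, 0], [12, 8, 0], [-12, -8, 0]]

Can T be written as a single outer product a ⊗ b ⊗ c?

The mode-1 fibre T[:,0,1] = [12, -12, 12] gives a = [1, -1, 1] (primitive direction); the mode-2 fibre T[0,:,1] = [12, 8, 0] gives b = [3, 2, 0]; then c[k] = T[0,0,k] / (a[0]·b[0]) = [0, 12, -12] / 3 = [0, 4, -4].
Expanding [1, -1, 1] ⊗ [3, 2, 0] ⊗ [0, 4, -4] reproduces all 27 entries of T, so T = [1, -1, 1] ⊗ [3, 2, 0] ⊗ [0, 4, -4] and rank(T) ≤ 1.
Equivalently every frontal slice T[:,:,k] is c[k] times the rank-1 matrix [1, -1, 1] ⊗ [3, 2, 0]. So T has rank 1 (it is nonzero).

Yes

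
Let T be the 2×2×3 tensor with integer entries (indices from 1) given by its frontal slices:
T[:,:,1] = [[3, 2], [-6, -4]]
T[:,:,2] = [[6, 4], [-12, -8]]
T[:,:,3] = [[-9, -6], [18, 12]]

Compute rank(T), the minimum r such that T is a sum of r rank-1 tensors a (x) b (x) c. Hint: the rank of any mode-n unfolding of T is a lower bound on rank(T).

Lower bound: T ≠ 0 (e.g. T[1,1,1] = 3), so rank(T) ≥ 1.
Upper bound: if T = a (x) b (x) c then every fibre of T is a multiple of the corresponding factor, so read the factors off the fibres through the nonzero entry T[1,1,1] = 3.
The mode-1 fibre T[:,1,1] = [3, -6] gives a = [1, -2] (primitive direction); the mode-2 fibre T[1,:,1] = [3, 2] gives b = [3, 2]; then c[k] = T[1,1,k] / (a[1]·b[1]) = [3, 6, -9] / 3 = [1, 2, -3].
Expanding [1, -2] (x) [3, 2] (x) [1, 2, -3] reproduces all 12 entries of T, so T = [1, -2] (x) [3, 2] (x) [1, 2, -3] and rank(T) ≤ 1.
These bounds meet, so rank(T) = 1.

1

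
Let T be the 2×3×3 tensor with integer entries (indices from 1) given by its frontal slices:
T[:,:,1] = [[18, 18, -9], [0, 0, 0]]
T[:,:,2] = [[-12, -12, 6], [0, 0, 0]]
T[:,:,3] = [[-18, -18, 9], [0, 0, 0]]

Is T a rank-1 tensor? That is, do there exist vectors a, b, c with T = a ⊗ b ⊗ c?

If T = a ⊗ b ⊗ c then every fibre of T is a multiple of the corresponding factor, so read the factors off the fibres through the nonzero entry T[1,1,1] = 18.
The mode-1 fibre T[:,1,1] = [18, 0] gives a = [1, 0] (primitive direction); the mode-2 fibre T[1,:,1] = [18, 18, -9] gives b = [2, 2, -1]; then c[k] = T[1,1,k] / (a[1]·b[1]) = [18, -12, -18] / 2 = [9, -6, -9].
Expanding [1, 0] ⊗ [2, 2, -1] ⊗ [9, -6, -9] reproduces all 18 entries of T, so T = [1, 0] ⊗ [2, 2, -1] ⊗ [9, -6, -9] and rank(T) ≤ 1.
Equivalently every frontal slice T[:,:,k] is c[k] times the rank-1 matrix [1, 0] ⊗ [2, 2, -1]. So T has rank 1 (it is nonzero).

Yes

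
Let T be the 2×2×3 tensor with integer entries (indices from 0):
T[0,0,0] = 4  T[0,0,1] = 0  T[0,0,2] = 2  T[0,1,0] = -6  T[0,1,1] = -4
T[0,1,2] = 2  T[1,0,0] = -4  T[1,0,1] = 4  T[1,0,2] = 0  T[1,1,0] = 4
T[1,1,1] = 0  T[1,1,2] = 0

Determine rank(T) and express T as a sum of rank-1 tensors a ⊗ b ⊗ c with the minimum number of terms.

Lower bound: in the mode-3 unfolding of T (rows indexed by k, columns by (i,j)) the 3×3 minor on rows k ∈ {0, 1, 2}, columns (i,j) ∈ {(0,0), (0,1), (1,0)} is det [[4, -6, -4], [0, -4, 4], [2, 2, 0]] = -112 ≠ 0, so that unfolding has rank ≥ 3 and hence rank(T) ≥ 3 (CP rank is at least every unfolding rank, though it can be larger).
Upper bound: T is a sum of 3 rank-1 terms, T = (1, 0) ⊗ (1, 1) ⊗ (2, -4, 2) + (1, 1) ⊗ (1, 0) ⊗ (-2, 4, 0) + (2, -1) ⊗ (1, -2) ⊗ (2, 0, 0) (one valid choice — decompositions are not unique — normalised so each a, b is primitive with positive first nonzero entry; check it by expanding all entries), so rank(T) ≤ 3.
These bounds meet, so rank(T) = 3.

rank(T) = 3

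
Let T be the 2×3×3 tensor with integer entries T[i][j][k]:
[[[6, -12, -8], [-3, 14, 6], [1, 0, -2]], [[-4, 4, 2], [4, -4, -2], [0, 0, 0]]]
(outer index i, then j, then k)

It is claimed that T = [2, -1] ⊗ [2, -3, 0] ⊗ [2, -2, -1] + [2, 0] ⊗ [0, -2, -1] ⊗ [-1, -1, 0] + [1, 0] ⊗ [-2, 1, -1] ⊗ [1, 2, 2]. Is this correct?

No

Reconstruct entry (0,1,0) from the claimed factors: Σₗ aₗ[0]bₗ[1]cₗ[0] = (2)·(-3)·(2) + (2)·(-2)·(-1) + (1)·(1)·(1) = -7, but T[0,1,0] = -3. The claim is false.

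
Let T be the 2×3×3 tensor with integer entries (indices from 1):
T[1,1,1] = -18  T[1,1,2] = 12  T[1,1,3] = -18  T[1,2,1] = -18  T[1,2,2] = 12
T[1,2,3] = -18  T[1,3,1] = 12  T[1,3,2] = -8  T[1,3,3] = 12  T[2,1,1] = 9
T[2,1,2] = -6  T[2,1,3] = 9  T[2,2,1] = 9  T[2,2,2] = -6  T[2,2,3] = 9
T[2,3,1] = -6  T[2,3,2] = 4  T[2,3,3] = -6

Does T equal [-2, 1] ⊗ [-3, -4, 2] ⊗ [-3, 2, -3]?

No

Reconstruct entry (1,2,1) from the claimed factors: Σₗ aₗ[1]bₗ[2]cₗ[1] = (-2)·(-4)·(-3) = -24, but T[1,2,1] = -18. The claim is false.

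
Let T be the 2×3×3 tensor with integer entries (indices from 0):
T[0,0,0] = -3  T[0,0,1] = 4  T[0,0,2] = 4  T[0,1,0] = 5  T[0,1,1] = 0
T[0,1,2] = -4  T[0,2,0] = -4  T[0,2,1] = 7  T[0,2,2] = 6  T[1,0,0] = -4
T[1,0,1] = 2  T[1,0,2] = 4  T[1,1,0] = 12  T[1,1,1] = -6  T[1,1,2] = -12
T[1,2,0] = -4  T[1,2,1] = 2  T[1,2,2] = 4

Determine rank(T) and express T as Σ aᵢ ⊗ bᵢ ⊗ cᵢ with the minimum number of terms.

Lower bound: in the mode-1 unfolding of T (rows indexed by i, columns by (j,k)) the 2×2 minor on rows i ∈ {0, 1}, columns (j,k) ∈ {(0,0), (0,1)} is det [[-3, 4], [-4, 2]] = 10 ≠ 0, so that unfolding has rank ≥ 2 and hence rank(T) ≥ 2 (CP rank is at least every unfolding rank, though it can be larger).
Upper bound: with S_k = T[:,:,k], the two rank-1 terms a₁b₁ᵀ, a₂b₂ᵀ are the rank-1 members of the pencil x·S₀ + y·S₁.
The 2×2 minor of x·S₀ + y·S₁ on rows {0,1}, columns {0,1} is −16·x² + 56·xy − 24·y² = (-8)·(x − 3·y)(2·x − y), vanishing at (x:y) = (3:1) and (1:2).
M₁ = 3·S₀ + S₁ = [[-5, 15, -5], [-10, 30, -10]] = (-5)·(1, 2)(1, -3, 1)ᵀ and M₂ = S₀ + 2·S₁ = [[5, 5, 10], [0, 0, 0]] = 5·(1, 0)(1, 1, 2)ᵀ, so take a₁ = (1, 2), b₁ = (1, -3, 1), a₂ = (1, 0), b₂ = (1, 1, 2).
Each slice is an integer combination of E₁ = a₁b₁ᵀ and E₂ = a₂b₂ᵀ: S₀ = −2·E₁ − E₂, S₁ = E₁ + 3·E₂, S₂ = 2·E₁ + 2·E₂; reading off coefficients, c₁ = (-2, 1, 2) and c₂ = (-1, 3, 2).
Hence T = (1, 2) ⊗ (1, -3, 1) ⊗ (-2, 1, 2) + (1, 0) ⊗ (1, 1, 2) ⊗ (-1, 3, 2), so rank(T) ≤ 2.
These bounds meet, so rank(T) = 2.

rank(T) = 2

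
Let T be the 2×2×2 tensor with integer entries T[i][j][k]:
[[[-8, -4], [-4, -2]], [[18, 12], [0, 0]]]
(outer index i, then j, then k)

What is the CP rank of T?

Lower bound: in the mode-3 unfolding of T (rows indexed by k, columns by (i,j)) the 2×2 minor on rows k ∈ {0, 1}, columns (i,j) ∈ {(0,0), (1,0)} is det [[-8, 18], [-4, 12]] = -24 ≠ 0, so that unfolding has rank ≥ 2 and hence rank(T) ≥ 2 (CP rank is at least every unfolding rank, though it can be larger).
Upper bound: with S_k = T[:,:,k], the two rank-1 terms a₁b₁ᵀ, a₂b₂ᵀ are the rank-1 members of the pencil x·S₀ + y·S₁.
det(x·S₀ + y·S₁) is 72·x² + 84·xy + 24·y² = 12·(3·x + 2·y)(2·x + y), vanishing at (x:y) = (2:-3) and (1:-2).
M₁ = 2·S₀ − 3·S₁ = [[-4, -2], [0, 0]] = (-2)·[1, 0][2, 1]ᵀ and M₂ = S₀ − 2·S₁ = [[0, 0], [-6, 0]] = (-6)·[0, 1][1, 0]ᵀ, so take a₁ = [1, 0], b₁ = [2, 1], a₂ = [0, 1], b₂ = [1, 0].
Each slice is an integer combination of E₁ = a₁b₁ᵀ and E₂ = a₂b₂ᵀ: S₀ = −4·E₁ + 18·E₂, S₁ = −2·E₁ + 12·E₂; reading off coefficients, c₁ = [-4, -2] and c₂ = [18, 12].
Hence T = [1, 0] ⊗ [2, 1] ⊗ [-4, -2] + [0, 1] ⊗ [1, 0] ⊗ [18, 12], so rank(T) ≤ 2.
These bounds meet, so rank(T) = 2.

2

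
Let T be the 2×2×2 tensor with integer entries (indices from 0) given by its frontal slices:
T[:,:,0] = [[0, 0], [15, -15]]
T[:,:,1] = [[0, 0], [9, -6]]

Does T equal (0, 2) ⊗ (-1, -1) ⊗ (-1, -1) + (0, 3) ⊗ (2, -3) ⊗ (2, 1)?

Reconstruct entry (1,0,0) from the claimed factors: Σₗ aₗ[1]bₗ[0]cₗ[0] = (2)·(-1)·(-1) + (3)·(2)·(2) = 14, but T[1,0,0] = 15. The claim is false.

No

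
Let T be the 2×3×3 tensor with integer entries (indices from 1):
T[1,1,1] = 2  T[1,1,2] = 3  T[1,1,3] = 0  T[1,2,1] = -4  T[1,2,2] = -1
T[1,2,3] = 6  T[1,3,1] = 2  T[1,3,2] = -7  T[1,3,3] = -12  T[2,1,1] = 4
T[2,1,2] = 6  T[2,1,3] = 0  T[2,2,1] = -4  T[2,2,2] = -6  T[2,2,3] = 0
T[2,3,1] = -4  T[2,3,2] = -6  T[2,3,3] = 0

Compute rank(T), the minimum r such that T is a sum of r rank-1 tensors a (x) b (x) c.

Lower bound: the mode-3 unfolding of T (rows indexed by k, columns by (i,j) = (1,1), (1,2), (1,3), (2,1), (2,2), (2,3)) is [[2, -4, 2, 4, -4, -4], [3, -1, -7, 6, -6, -6], [0, 6, -12, 0, 0, 0]].
There the 2×2 minor on rows k ∈ {1, 2}, columns (i,j) ∈ {(1,1), (1,2)} is det [[2, -4], [3, -1]] = 10 ≠ 0, so this unfolding has rank ≥ 2; CP rank is at least every unfolding rank, so rank(T) ≥ 2. (Flattening ranks never certify an upper bound on CP rank; for that we must actually write T with 2 rank-1 terms.)
Upper bound — finding two terms. Write S_k = T[:,:,k] for the frontal slices: S₁ = [[2, -4, 2], [4, -4, -4]], S₂ = [[3, -1, -7], [6, -6, -6]], S₃ = [[0, 6, -12], [0, 0, 0]].
If T = a₁ (x) b₁ (x) c₁ + a₂ (x) b₂ (x) c₂ then each S_k = c₁[k]·a₁b₁ᵀ + c₂[k]·a₂b₂ᵀ. S₁ and S₂ are linearly independent, so a₁b₁ᵀ and a₂b₂ᵀ must span the same plane of matrices: they are the rank-1 matrices of the form x·S₁ + y·S₂.
The 2×2 minor of x·S₁ + y·S₂ on rows {1,2}, columns {1,2} is 8·x² + 4·xy − 12·y² = 4·(2·x + 3·y)(x − y), vanishing at (x:y) = (3:-2) and (1:1).
M₁ = 3·S₁ − 2·S₂ = [[0, -10, 20], [0, 0, 0]] = (-10)·[1, 0][0, 1, -2]ᵀ and M₂ = S₁ + S₂ = [[5, -5, -5], [10, -10, -10]] = 5·[1, 2][1, -1, -1]ᵀ, so take a₁ = [1, 0], b₁ = [0, 1, -2], a₂ = [1, 2], b₂ = [1, -1, -1].
Each slice is an integer combination of E₁ = a₁b₁ᵀ and E₂ = a₂b₂ᵀ: S₁ = −2·E₁ + 2·E₂, S₂ = 2·E₁ + 3·E₂, S₃ = 6·E₁; reading off coefficients, c₁ = [-2, 2, 6] and c₂ = [2, 3, 0].
Hence T = [1, 0] (x) [0, 1, -2] (x) [-2, 2, 6] + [1, 2] (x) [1, -1, -1] (x) [2, 3, 0], so rank(T) ≤ 2.
These bounds meet, so rank(T) = 2.

2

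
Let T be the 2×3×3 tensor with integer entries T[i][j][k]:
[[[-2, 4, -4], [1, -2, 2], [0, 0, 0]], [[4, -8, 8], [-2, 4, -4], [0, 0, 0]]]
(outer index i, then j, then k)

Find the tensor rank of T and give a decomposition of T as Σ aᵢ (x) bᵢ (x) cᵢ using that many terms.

rank(T) = 1

Lower bound: T ≠ 0 (e.g. T[0,0,0] = -2), so rank(T) ≥ 1.
Upper bound: if T = a (x) b (x) c then every fibre of T is a multiple of the corresponding factor, so read the factors off the fibres through the nonzero entry T[0,0,0] = -2.
The mode-1 fibre T[:,0,0] = [-2, 4] gives a = [1, -2] (primitive direction); the mode-2 fibre T[0,:,0] = [-2, 1, 0] gives b = [2, -1, 0]; then c[k] = T[0,0,k] / (a[0]·b[0]) = [-2, 4, -4] / 2 = [-1, 2, -2].
Expanding [1, -2] (x) [2, -1, 0] (x) [-1, 2, -2] reproduces all 18 entries of T, so T = [1, -2] (x) [2, -1, 0] (x) [-1, 2, -2] and rank(T) ≤ 1.
These bounds meet, so rank(T) = 1.
Check entry T[0,2,0] = 0: (1)·(0)·(-1) = 0.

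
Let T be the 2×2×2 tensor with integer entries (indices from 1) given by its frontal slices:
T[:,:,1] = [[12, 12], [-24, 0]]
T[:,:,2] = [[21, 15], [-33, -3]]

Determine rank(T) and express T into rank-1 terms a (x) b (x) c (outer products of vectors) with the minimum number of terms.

Lower bound: the mode-1 unfolding of T (rows indexed by i, columns by (j,k) = (1,1), (1,2), (2,1), (2,2)) is [[12, 21, 12, 15], [-24, -33, 0, -3]].
There the 2×2 minor on rows i ∈ {1, 2}, columns (j,k) ∈ {(1,1), (1,2)} is det [[12, 21], [-24, -33]] = 108 ≠ 0, so this unfolding has rank ≥ 2; CP rank is at least every unfolding rank, so rank(T) ≥ 2. (Flattening ranks never certify an upper bound on CP rank; for that we must actually write T with 2 rank-1 terms.)
Upper bound — finding two terms. Write S_k = T[:,:,k] for the frontal slices: S₁ = [[12, 12], [-24, 0]], S₂ = [[21, 15], [-33, -3]].
If T = a₁ (x) b₁ (x) c₁ + a₂ (x) b₂ (x) c₂ then each S_k = c₁[k]·a₁b₁ᵀ + c₂[k]·a₂b₂ᵀ. S₁ and S₂ are linearly independent, so a₁b₁ᵀ and a₂b₂ᵀ must span the same plane of matrices: they are the rank-1 matrices of the form x·S₁ + y·S₂.
det(x·S₁ + y·S₂) is 288·x² + 720·xy + 432·y² = 144·(2·x + 3·y)(x + y), vanishing at (x:y) = (3:-2) and (1:-1).
M₁ = 3·S₁ − 2·S₂ = [[-6, 6], [-6, 6]] = (-6)·[1, 1][1, -1]ᵀ and M₂ = S₁ − S₂ = [[-9, -3], [9, 3]] = (-3)·[1, -1][3, 1]ᵀ, so take a₁ = [1, 1], b₁ = [1, -1], a₂ = [1, -1], b₂ = [3, 1].
Each slice is an integer combination of E₁ = a₁b₁ᵀ and E₂ = a₂b₂ᵀ: S₁ = −6·E₁ + 6·E₂, S₂ = −6·E₁ + 9·E₂; reading off coefficients, c₁ = [-6, -6] and c₂ = [6, 9].
Hence T = [1, 1] (x) [1, -1] (x) [-6, -6] + [1, -1] (x) [3, 1] (x) [6, 9], so rank(T) ≤ 2.
These bounds meet, so rank(T) = 2.
Check entry T[2,1,1] = -24: (1)·(1)·(-6) + (-1)·(3)·(6) = -24.

rank(T) = 2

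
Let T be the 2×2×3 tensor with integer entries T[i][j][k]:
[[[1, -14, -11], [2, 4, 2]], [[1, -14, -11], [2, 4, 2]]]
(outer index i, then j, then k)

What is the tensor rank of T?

2

Lower bound: the mode-2 unfolding of T (rows indexed by j, columns by (i,k) = (0,0), (0,1), (0,2), (1,0), (1,1), (1,2)) is [[1, -14, -11, 1, -14, -11], [2, 4, 2, 2, 4, 2]].
There the 2×2 minor on rows j ∈ {0, 1}, columns (i,k) ∈ {(0,0), (0,1)} is det [[1, -14], [2, 4]] = 32 ≠ 0, so this unfolding has rank ≥ 2; CP rank is at least every unfolding rank, so rank(T) ≥ 2. (This is only a lower bound: in general the CP rank may exceed every unfolding rank, so we still need to exhibit 2 rank-1 terms summing to T.)
Upper bound — finding two terms. Every mode-1 slice of T is a multiple of one matrix: T[i,:,:] = a[i]·M with a = [1, 1] and M = [[1, -14, -11], [2, 4, 2]] (rows indexed by j, columns by k). So it suffices to write M as a sum of two rank-1 matrices.
Splitting M by its rows (j = 0, 1), M = [1, 0][1, -14, -11]ᵀ + [0, 1][2, 4, 2]ᵀ.
Hence T = [1, 1] ⊗ [1, 0] ⊗ [1, -14, -11] + [1, 1] ⊗ [0, 1] ⊗ [2, 4, 2], so rank(T) ≤ 2.
These bounds meet, so rank(T) = 2.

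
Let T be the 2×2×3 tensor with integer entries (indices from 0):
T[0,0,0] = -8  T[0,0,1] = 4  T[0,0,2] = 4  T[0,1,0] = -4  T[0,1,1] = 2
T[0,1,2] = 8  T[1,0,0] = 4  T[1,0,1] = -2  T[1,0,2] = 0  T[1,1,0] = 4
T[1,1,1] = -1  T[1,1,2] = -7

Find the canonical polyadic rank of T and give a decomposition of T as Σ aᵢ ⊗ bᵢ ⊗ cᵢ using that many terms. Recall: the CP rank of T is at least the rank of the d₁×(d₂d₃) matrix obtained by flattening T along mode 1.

rank(T) = 3

Lower bound: the mode-3 unfolding of T (rows indexed by k, columns by (i,j) = (0,0), (0,1), (1,0), (1,1)) is [[-8, -4, 4, 4], [4, 2, -2, -1], [4, 8, 0, -7]].
There the 3×3 minor on rows k ∈ {0, 1, 2}, columns (i,j) ∈ {(0,0), (0,1), (1,1)} is det [[-8, -4, 4], [4, 2, -1], [4, 8, -7]] = 48 ≠ 0, so this unfolding has rank ≥ 3; CP rank is at least every unfolding rank, so rank(T) ≥ 3. (This is only a lower bound: in general the CP rank may exceed every unfolding rank, so we still need to exhibit 3 rank-1 terms summing to T.)
Upper bound: T is a sum of 3 rank-1 terms, T = [0, 1] ⊗ [0, 1] ⊗ [2, 0, -1] + [1, -1] ⊗ [1, -1] ⊗ [0, 0, -4] + [2, -1] ⊗ [2, 1] ⊗ [-2, 1, 2] (one valid choice — decompositions are not unique — normalised so each a, b is primitive with positive first nonzero entry; check it by expanding all entries), so rank(T) ≤ 3.
These bounds meet, so rank(T) = 3.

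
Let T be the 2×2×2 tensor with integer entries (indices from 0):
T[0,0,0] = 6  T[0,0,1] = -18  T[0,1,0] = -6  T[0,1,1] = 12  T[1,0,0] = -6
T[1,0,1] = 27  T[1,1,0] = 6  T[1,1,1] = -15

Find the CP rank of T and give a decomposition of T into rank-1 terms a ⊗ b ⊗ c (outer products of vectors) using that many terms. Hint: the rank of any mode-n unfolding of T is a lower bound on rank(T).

Lower bound: in the mode-1 unfolding of T (rows indexed by i, columns by (j,k)) the 2×2 minor on rows i ∈ {0, 1}, columns (j,k) ∈ {(0,0), (0,1)} is det [[6, -18], [-6, 27]] = 54 ≠ 0, so that unfolding has rank ≥ 2 and hence rank(T) ≥ 2 (CP rank is at least every unfolding rank, though it can be larger).
Upper bound: with S_k = T[:,:,k], the two rank-1 terms a₁b₁ᵀ, a₂b₂ᵀ are the rank-1 members of the pencil x·S₀ + y·S₁.
det(x·S₀ + y·S₁) is 36·xy − 54·y² = 18·(2·x − 3·y)(y), vanishing at (x:y) = (3:2) and (1:0).
M₁ = 3·S₀ + 2·S₁ = [[-18, 6], [36, -12]] = (-6)·(1, -2)(3, -1)ᵀ and M₂ = S₀ = [[6, -6], [-6, 6]] = 6·(1, -1)(1, -1)ᵀ, so take a₁ = (1, -2), b₁ = (3, -1), a₂ = (1, -1), b₂ = (1, -1).
Each slice is an integer combination of E₁ = a₁b₁ᵀ and E₂ = a₂b₂ᵀ: S₀ = 6·E₂, S₁ = −3·E₁ − 9·E₂; reading off coefficients, c₁ = (0, -3) and c₂ = (6, -9).
Hence T = (1, -2) ⊗ (3, -1) ⊗ (0, -3) + (1, -1) ⊗ (1, -1) ⊗ (6, -9), so rank(T) ≤ 2.
These bounds meet, so rank(T) = 2.

rank(T) = 2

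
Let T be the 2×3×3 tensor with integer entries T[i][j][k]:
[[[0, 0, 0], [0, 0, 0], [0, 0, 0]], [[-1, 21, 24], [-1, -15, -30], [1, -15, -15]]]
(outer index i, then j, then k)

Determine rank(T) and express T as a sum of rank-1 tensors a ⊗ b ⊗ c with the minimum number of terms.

Lower bound: the mode-3 unfolding of T (rows indexed by k, columns by (i,j) = (0,0), (0,1), (0,2), (1,0), (1,1), (1,2)) is [[0, 0, 0, -1, -1, 1], [0, 0, 0, 21, -15, -15], [0, 0, 0, 24, -30, -15]].
There the 2×2 minor on rows k ∈ {0, 1}, columns (i,j) ∈ {(1,0), (1,1)} is det [[-1, -1], [21, -15]] = 36 ≠ 0, so this unfolding has rank ≥ 2; CP rank is at least every unfolding rank, so rank(T) ≥ 2. (Unfolding ranks only ever bound the CP rank from below — rank(T) can be strictly larger than all of them — so the matching upper bound has to come from an explicit 2-term decomposition.)
Upper bound — finding two terms. Every mode-1 slice of T is a multiple of one matrix: T[i,:,:] = a[i]·M with a = [0, 1] and M = [[-1, 21, 24], [-1, -15, -30], [1, -15, -15]] (rows indexed by j, columns by k). So it suffices to write M as a sum of two rank-1 matrices.
The rows of M satisfy (row 1) = −5·(row 0) − 6·(row 2), so splitting by rows, M = [1, -5, 0][-1, 21, 24]ᵀ + [0, -6, 1][1, -15, -15]ᵀ.
Hence T = [0, 1] ⊗ [1, -5, 0] ⊗ [-1, 21, 24] + [0, 1] ⊗ [0, -6, 1] ⊗ [1, -15, -15], so rank(T) ≤ 2.
These bounds meet, so rank(T) = 2.
Check entry T[0,0,0] = 0: (0)·(1)·(-1) + (0)·(0)·(1) = 0.

rank(T) = 2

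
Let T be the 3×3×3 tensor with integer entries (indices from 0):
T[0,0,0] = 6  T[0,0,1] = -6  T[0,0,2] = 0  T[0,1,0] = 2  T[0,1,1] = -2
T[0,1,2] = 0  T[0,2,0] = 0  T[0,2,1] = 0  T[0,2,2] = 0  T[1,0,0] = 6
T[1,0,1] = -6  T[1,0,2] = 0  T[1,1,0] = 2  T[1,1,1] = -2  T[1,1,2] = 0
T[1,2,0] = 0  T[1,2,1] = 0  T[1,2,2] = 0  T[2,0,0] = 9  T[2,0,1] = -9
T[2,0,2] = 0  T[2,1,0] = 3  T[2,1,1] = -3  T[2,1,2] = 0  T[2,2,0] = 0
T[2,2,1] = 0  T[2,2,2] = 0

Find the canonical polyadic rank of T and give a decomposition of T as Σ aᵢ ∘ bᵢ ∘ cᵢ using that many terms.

Lower bound: T ≠ 0 (e.g. T[0,0,0] = 6), so rank(T) ≥ 1.
Upper bound: if T = a ∘ b ∘ c then every fibre of T is a multiple of the corresponding factor, so read the factors off the fibres through the nonzero entry T[0,0,0] = 6.
The mode-1 fibre T[:,0,0] = [6, 6, 9] gives a = [2, 2, 3] (primitive direction); the mode-2 fibre T[0,:,0] = [6, 2, 0] gives b = [3, 1, 0]; then c[k] = T[0,0,k] / (a[0]·b[0]) = [6, -6, 0] / 6 = [1, -1, 0].
Expanding [2, 2, 3] ∘ [3, 1, 0] ∘ [1, -1, 0] reproduces all 27 entries of T, so T = [2, 2, 3] ∘ [3, 1, 0] ∘ [1, -1, 0] and rank(T) ≤ 1.
These bounds meet, so rank(T) = 1.

rank(T) = 1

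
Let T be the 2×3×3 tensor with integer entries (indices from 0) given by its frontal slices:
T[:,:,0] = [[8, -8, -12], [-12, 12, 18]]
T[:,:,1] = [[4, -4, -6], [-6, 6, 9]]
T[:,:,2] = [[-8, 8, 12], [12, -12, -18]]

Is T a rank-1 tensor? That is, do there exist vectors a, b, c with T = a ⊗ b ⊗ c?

Yes

If T = a ⊗ b ⊗ c then every fibre of T is a multiple of the corresponding factor, so read the factors off the fibres through the nonzero entry T[0,0,0] = 8.
The mode-1 fibre T[:,0,0] = [8, -12] gives a = [2, -3] (primitive direction); the mode-2 fibre T[0,:,0] = [8, -8, -12] gives b = [2, -2, -3]; then c[k] = T[0,0,k] / (a[0]·b[0]) = [8, 4, -8] / 4 = [2, 1, -2].
Expanding [2, -3] ⊗ [2, -2, -3] ⊗ [2, 1, -2] reproduces all 18 entries of T, so T = [2, -3] ⊗ [2, -2, -3] ⊗ [2, 1, -2] and rank(T) ≤ 1.
Equivalently every frontal slice T[:,:,k] is c[k] times the rank-1 matrix [2, -3] ⊗ [2, -2, -3]. So T has rank 1 (it is nonzero).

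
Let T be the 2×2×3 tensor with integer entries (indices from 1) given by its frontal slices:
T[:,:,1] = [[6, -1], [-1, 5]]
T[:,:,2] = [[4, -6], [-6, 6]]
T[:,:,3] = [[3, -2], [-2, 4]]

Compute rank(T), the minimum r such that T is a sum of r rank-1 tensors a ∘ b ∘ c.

3

Lower bound: in the mode-3 unfolding of T (rows indexed by k, columns by (i,j)) the 3×3 minor on rows k ∈ {1, 2, 3}, columns (i,j) ∈ {(1,1), (1,2), (2,2)} is det [[6, -1, 5], [4, -6, 6], [3, -2, 4]] = -24 ≠ 0, so that unfolding has rank ≥ 3 and hence rank(T) ≥ 3 (CP rank is at least every unfolding rank, though it can be larger).
Upper bound: T is a sum of 3 rank-1 terms, T = (1, -2) ∘ (1, -2) ∘ (1, 2, 1) + (1, 0) ∘ (1, 0) ∘ (4, 4, 2) + (1, 1) ∘ (1, 1) ∘ (1, -2, 0) (written with every a and b primitive with positive leading entry and the scale carried by c; CP decompositions are not unique, and this one is verified by expanding entrywise), so rank(T) ≤ 3.
These bounds meet, so rank(T) = 3.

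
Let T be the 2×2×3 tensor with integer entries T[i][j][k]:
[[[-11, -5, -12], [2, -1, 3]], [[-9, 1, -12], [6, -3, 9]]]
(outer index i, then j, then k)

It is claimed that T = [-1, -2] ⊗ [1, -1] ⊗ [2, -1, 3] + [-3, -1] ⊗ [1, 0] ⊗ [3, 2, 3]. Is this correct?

No

Reconstruct entry (1,0,0) from the claimed factors: Σₗ aₗ[1]bₗ[0]cₗ[0] = (-2)·(1)·(2) + (-1)·(1)·(3) = -7, but T[1,0,0] = -9. The claim is false.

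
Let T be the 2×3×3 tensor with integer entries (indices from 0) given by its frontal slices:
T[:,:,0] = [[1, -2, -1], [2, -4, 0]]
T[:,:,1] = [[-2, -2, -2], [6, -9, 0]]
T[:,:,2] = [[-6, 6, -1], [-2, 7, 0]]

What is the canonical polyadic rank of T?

Lower bound: the mode-3 unfolding of T (rows indexed by k, columns by (i,j) = (0,0), (0,1), (0,2), (1,0), (1,1), (1,2)) is [[1, -2, -1, 2, -4, 0], [-2, -2, -2, 6, -9, 0], [-6, 6, -1, -2, 7, 0]].
There the 3×3 minor on rows k ∈ {0, 1, 2}, columns (i,j) ∈ {(0,0), (0,1), (0,2)} is det [[1, -2, -1], [-2, -2, -2], [-6, 6, -1]] = 18 ≠ 0, so this unfolding has rank ≥ 3; CP rank is at least every unfolding rank, so rank(T) ≥ 3. (Flattening ranks never certify an upper bound on CP rank; for that we must actually write T with 3 rank-1 terms.)
Upper bound: T is a sum of 3 rank-1 terms, T = [1, 0] ⊗ [0, 0, 1] ⊗ [-1, -2, -1] + [1, 2] ⊗ [1, -2, 0] ⊗ [1, 2, -2] + [2, -1] ⊗ [2, -1, 0] ⊗ [0, -1, -1] (one valid choice — decompositions are not unique — normalised so each a, b is primitive with positive first nonzero entry; check it by expanding all entries), so rank(T) ≤ 3.
These bounds meet, so rank(T) = 3.

3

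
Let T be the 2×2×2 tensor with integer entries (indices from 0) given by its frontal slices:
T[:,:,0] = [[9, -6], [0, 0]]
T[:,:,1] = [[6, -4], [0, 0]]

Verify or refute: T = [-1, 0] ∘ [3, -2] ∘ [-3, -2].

Yes

Reconstruct entrywise from the claimed factors. For example, T[1,0,0] = 0 and Σₗ aₗ[1]bₗ[0]cₗ[0] = (0)·(3)·(-3) = 0; checking all 8 entries, every one matches. The claim holds.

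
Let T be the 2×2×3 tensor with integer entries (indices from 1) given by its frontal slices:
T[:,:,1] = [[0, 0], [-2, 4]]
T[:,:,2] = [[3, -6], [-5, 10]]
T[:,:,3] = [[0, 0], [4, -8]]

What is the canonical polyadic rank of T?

2

Lower bound: the mode-1 unfolding of T (rows indexed by i, columns by (j,k) = (1,1), (1,2), (1,3), (2,1), (2,2), (2,3)) is [[0, 3, 0, 0, -6, 0], [-2, -5, 4, 4, 10, -8]].
There the 2×2 minor on rows i ∈ {1, 2}, columns (j,k) ∈ {(1,1), (1,2)} is det [[0, 3], [-2, -5]] = 6 ≠ 0, so this unfolding has rank ≥ 2; CP rank is at least every unfolding rank, so rank(T) ≥ 2. (This is only a lower bound: in general the CP rank may exceed every unfolding rank, so we still need to exhibit 2 rank-1 terms summing to T.)
Upper bound — finding two terms. Every mode-2 slice of T is a multiple of one matrix: T[:,j,:] = b[j]·M with b = [1, -2] and M = [[0, 3, 0], [-2, -5, 4]] (rows indexed by i, columns by k). So it suffices to write M as a sum of two rank-1 matrices.
Splitting M by its rows (i = 1, 2), M = [1, 0][0, 3, 0]ᵀ + [0, 1][-2, -5, 4]ᵀ.
Hence T = [1, 0] ∘ [1, -2] ∘ [0, 3, 0] + [0, 1] ∘ [1, -2] ∘ [-2, -5, 4], so rank(T) ≤ 2.
These bounds meet, so rank(T) = 2.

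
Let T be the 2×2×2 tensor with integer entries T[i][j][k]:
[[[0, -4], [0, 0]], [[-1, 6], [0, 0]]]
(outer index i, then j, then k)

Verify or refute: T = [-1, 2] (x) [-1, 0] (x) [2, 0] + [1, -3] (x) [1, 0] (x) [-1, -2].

No

Reconstruct entry (0,0,0) from the claimed factors: Σₗ aₗ[0]bₗ[0]cₗ[0] = (-1)·(-1)·(2) + (1)·(1)·(-1) = 1, but T[0,0,0] = 0. The claim is false.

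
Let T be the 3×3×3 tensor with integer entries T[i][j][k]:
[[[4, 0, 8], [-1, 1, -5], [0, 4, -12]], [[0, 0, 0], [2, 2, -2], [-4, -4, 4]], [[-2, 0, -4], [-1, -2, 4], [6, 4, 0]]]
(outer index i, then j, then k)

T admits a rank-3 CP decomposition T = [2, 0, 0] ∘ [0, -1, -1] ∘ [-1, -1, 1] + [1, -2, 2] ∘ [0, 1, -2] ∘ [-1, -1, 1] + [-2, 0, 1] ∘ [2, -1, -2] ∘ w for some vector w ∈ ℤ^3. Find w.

w = [-1, 0, -2]

Subtract the known terms from T to get the rank-1 residual R = [-2, 0, 1] ∘ [2, -1, -2] ∘ w, so R[i,j,k] = a[i]·b[j]·w[k]. Pick indices with nonzero a[0]·b[0] = (-2)·(2) = -4. Only the fibre through (0,0,·) is needed: R[0,0,:] = T[0,0,:] − Σₗ aₗ[0]bₗ[0]cₗ = [4, 0, 8] − (2)·(0)·[-1, -1, 1] − (1)·(0)·[-1, -1, 1] = [4, 0, 8]. Then w[k] = R[0,0,k] / -4 for each k, giving w = [4, 0, 8] / -4 = [-1, 0, -2].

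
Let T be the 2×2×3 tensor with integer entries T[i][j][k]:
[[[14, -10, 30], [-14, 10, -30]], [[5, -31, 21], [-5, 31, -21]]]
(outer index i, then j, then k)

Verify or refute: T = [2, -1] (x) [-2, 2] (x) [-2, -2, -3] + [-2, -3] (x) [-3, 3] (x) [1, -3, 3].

Yes

Reconstruct entrywise from the claimed factors. For example, T[0,1,1] = 10 and Σₗ aₗ[0]bₗ[1]cₗ[1] = (2)·(2)·(-2) + (-2)·(3)·(-3) = 10; checking all 12 entries, every one matches. The claim holds.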